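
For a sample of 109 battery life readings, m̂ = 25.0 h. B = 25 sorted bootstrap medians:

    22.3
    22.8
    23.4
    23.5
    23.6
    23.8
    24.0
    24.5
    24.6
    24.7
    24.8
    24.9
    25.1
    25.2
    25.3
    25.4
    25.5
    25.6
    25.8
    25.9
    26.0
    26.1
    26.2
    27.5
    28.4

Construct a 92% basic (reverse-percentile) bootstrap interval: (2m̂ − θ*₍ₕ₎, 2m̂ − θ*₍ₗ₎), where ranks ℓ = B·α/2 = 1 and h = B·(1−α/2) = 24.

Percentile endpoints at ranks 1 and 24: θ*₍1₎ = 22.3, θ*₍24₎ = 27.5.
Basic interval reflects these around m̂:
  lower = 2 × 25.0 − 27.5 = 22.5
  upper = 2 × 25.0 − 22.3 = 27.7

(22.5, 27.7)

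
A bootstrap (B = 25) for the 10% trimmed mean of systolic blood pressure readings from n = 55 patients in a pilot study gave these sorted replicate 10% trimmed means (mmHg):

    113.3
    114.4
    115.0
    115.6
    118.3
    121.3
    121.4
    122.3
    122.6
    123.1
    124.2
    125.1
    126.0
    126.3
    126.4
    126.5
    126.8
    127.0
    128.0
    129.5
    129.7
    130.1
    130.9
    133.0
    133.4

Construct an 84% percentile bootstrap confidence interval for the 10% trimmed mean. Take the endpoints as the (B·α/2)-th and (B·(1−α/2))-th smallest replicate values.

(114.4, 130.9)

α = 0.16; lower rank = 25 × 0.080 = 2; upper rank = 25 × 0.920 = 23.
The 2nd smallest replicate is 114.4; the 23rd is 130.9.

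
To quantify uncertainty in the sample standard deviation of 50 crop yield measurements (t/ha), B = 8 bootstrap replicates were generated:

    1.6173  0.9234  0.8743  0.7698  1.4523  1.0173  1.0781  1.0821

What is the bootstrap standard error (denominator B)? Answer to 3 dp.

SE* = 0.272

Bootstrap SE is the standard deviation of the 8 replicate standard deviations.
Mean of replicates: (1.6173 + 0.9234 + 0.8743 + 0.7698 + 1.4523 + 1.0173 + 1.0781 + 1.0821) / 8 = 8.81460 / 8 = 1.10183
Sum of squared deviations: (+0.51547)² + (−0.17843)² + (−0.22753)² + (−0.33203)² + (+0.35047)² + (−0.08452)² + (−0.02372)² + (−0.01972)² = 0.59049
Variance = 0.59049 / 8 = 0.07381
SE* = √0.07381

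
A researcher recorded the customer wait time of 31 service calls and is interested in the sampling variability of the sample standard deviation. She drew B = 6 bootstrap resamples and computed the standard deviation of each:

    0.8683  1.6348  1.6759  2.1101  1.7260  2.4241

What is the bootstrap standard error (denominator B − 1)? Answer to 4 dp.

SE* = 0.5254

Bootstrap SE is the standard deviation of the 6 replicate standard deviations.
Mean of replicates: (0.8683 + 1.6348 + 1.6759 + 2.1101 + 1.7260 + 2.4241) / 6 = 10.43920 / 6 = 1.73987
Sum of squared deviations: (−0.87157)² + (−0.10507)² + (−0.06397)² + (+0.37023)² + (−0.01387)² + (+0.68423)² = 1.38020
Variance = 1.38020 / 5 = 0.27604
SE* = √0.27604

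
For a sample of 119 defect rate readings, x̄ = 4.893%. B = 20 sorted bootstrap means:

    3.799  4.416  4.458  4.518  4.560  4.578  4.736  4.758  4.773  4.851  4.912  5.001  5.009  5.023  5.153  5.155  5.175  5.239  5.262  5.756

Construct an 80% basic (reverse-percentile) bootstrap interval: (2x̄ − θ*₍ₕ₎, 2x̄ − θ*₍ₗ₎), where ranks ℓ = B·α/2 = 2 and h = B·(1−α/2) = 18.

(4.547, 5.370)

Percentile endpoints at ranks 2 and 18: θ*₍2₎ = 4.416, θ*₍18₎ = 5.239.
Basic interval reflects these around x̄:
  lower = 2 × 4.893 − 5.239 = 4.547
  upper = 2 × 4.893 − 4.416 = 5.370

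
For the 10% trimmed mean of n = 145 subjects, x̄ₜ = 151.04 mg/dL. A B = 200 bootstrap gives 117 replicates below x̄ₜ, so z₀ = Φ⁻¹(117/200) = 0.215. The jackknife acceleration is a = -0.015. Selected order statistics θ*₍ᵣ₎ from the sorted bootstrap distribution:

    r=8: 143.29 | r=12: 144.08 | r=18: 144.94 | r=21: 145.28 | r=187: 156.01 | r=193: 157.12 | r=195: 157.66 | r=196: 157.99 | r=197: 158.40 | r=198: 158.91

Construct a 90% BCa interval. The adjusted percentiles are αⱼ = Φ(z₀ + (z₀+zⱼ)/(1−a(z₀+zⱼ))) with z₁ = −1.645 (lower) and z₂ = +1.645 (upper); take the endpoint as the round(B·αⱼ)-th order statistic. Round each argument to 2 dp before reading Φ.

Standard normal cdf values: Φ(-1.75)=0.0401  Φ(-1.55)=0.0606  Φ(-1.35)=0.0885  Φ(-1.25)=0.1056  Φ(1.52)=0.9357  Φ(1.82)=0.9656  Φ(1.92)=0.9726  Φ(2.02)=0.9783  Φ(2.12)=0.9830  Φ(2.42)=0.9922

Lower: z₀ + z₁ = 0.215 + (-1.645) = -1.430; 1 − a(z₀+z₁) = 1 − (-0.015)(-1.430) = 0.9786; argument = 0.215 + (-1.430)/0.9786 = -1.2463 → -1.25.
α₁ = Φ(-1.25) = 0.1056; rank = round(200 × 0.1056) = 21; θ*₍21₎ = 145.28.
Upper: z₀ + z₂ = 1.860; 1 − a(z₀+z₂) = 1.0279; argument = 2.0245 → 2.02; α₂ = 0.9783; rank = 196; θ*₍196₎ = 157.99.

(145.28, 157.99)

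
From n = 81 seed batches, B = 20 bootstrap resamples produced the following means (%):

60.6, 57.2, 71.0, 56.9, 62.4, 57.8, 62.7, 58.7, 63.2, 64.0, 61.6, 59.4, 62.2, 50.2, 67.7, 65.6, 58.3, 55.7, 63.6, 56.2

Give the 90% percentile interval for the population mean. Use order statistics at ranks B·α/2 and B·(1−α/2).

Sorted replicates: 50.2, 55.7, 56.2, 56.9, 57.2, 57.8, 58.3, 58.7, 59.4, 60.6, 61.6, 62.2, 62.4, 62.7, 63.2, 63.6, 64.0, 65.6, 67.7, 71.0
α = 0.10; lower rank = 20 × 0.050 = 1; upper rank = 20 × 0.950 = 19.
The 1st smallest replicate is 50.2; the 19th is 67.7.

(50.2, 67.7)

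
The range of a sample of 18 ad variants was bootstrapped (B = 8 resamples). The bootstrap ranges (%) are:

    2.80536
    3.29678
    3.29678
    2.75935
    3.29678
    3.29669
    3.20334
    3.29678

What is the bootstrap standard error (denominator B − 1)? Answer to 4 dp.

Bootstrap SE is the standard deviation of the 8 replicate ranges.
Mean of replicates: (2.80536 + 3.29678 + 3.29678 + 2.75935 + 3.29678 + 3.29669 + 3.20334 + 3.29678) / 8 = 25.251860 / 8 = 3.156483
Sum of squared deviations: (−0.351123)² + (+0.140297)² + (+0.140297)² + (−0.397133)² + (+0.140297)² + (+0.140207)² + (+0.046857)² + (+0.140297)² = 0.381589
Variance = 0.381589 / 7 = 0.054513
SE* = √0.054513

SE* = 0.2335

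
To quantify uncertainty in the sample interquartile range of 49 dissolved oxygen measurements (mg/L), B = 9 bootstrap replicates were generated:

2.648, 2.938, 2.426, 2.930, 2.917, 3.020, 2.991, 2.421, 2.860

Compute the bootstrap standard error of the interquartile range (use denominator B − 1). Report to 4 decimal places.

Bootstrap SE is the standard deviation of the 9 replicate interquartile ranges.
Mean of replicates: (2.648 + 2.938 + 2.426 + 2.930 + 2.917 + 3.020 + 2.991 + 2.421 + 2.860) / 9 = 25.15100 / 9 = 2.79456
Sum of squared deviations: (−0.14656)² + (+0.14344)² + (−0.36856)² + (+0.13544)² + (+0.12244)² + (+0.22544)² + (+0.19644)² + (−0.37356)² + (+0.06544)² = 0.44447
Variance = 0.44447 / 8 = 0.05556
SE* = √0.05556

SE* = 0.2357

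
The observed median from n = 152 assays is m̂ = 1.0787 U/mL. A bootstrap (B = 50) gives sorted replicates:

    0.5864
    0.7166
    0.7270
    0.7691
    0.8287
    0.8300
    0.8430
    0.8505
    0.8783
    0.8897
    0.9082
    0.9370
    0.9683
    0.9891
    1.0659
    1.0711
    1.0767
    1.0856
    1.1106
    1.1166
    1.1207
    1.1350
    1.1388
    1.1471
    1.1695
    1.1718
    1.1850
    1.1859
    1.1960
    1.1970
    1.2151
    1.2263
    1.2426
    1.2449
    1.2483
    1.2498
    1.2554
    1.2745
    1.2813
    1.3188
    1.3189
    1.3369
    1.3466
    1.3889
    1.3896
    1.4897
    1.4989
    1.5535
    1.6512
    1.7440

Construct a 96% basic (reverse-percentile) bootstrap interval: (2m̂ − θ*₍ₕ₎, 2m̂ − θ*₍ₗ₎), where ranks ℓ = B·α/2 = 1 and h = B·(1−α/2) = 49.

Percentile endpoints at ranks 1 and 49: θ*₍1₎ = 0.5864, θ*₍49₎ = 1.6512.
Basic interval reflects these around m̂:
  lower = 2 × 1.0787 − 1.6512 = 0.5062
  upper = 2 × 1.0787 − 0.5864 = 1.5710

(0.5062, 1.5710)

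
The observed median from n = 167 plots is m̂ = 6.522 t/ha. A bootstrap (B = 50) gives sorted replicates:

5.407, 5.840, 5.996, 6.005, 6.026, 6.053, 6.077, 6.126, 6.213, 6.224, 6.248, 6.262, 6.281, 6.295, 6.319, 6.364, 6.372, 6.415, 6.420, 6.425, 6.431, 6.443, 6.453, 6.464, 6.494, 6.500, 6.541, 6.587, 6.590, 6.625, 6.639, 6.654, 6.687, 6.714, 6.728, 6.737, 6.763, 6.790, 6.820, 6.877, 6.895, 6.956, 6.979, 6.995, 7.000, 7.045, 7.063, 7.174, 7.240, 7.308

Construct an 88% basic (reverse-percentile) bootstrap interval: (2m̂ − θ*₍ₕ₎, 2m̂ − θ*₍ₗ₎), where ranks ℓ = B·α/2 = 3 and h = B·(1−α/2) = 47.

(5.981, 7.048)

Percentile endpoints at ranks 3 and 47: θ*₍3₎ = 5.996, θ*₍47₎ = 7.063.
Basic interval reflects these around m̂:
  lower = 2 × 6.522 − 7.063 = 5.981
  upper = 2 × 6.522 − 5.996 = 7.048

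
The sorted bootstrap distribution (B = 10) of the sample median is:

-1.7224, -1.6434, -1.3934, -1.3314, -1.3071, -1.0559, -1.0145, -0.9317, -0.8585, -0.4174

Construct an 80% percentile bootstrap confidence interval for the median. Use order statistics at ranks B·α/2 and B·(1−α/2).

α = 0.20; lower rank = 10 × 0.100 = 1; upper rank = 10 × 0.900 = 9.
The 1st smallest replicate is -1.7224; the 9th is -0.8585.

(-1.7224, -0.8585)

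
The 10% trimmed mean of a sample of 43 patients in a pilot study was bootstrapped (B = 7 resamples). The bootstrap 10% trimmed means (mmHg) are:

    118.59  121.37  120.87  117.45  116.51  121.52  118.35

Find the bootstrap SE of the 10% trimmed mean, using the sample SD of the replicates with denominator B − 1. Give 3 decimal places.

SE* = 2.011

Bootstrap SE is the standard deviation of the 7 replicate 10% trimmed means.
Mean of replicates: (118.59 + 121.37 + 120.87 + 117.45 + 116.51 + 121.52 + 118.35) / 7 = 834.6600 / 7 = 119.2371
Sum of squared deviations: (−0.6471)² + (+2.1329)² + (+1.6329)² + (−1.7871)² + (−2.7271)² + (+2.2829)² + (−0.8871)² = 24.2637
Variance = 24.2637 / 6 = 4.0440
SE* = √4.0440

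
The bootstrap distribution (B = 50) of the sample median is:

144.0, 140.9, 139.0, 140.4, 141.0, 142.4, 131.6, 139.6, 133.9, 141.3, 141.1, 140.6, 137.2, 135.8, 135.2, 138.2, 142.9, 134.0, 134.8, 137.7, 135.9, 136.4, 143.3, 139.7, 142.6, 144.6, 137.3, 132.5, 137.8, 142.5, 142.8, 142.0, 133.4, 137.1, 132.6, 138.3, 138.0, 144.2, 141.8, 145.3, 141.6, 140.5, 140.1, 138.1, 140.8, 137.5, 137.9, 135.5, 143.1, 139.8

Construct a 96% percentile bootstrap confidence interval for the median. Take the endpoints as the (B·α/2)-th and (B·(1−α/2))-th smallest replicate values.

Sorted replicates: 131.6, 132.5, 132.6, 133.4, 133.9, 134.0, 134.8, 135.2, 135.5, 135.8, 135.9, 136.4, 137.1, 137.2, 137.3, 137.5, 137.7, 137.8, 137.9, 138.0, 138.1, 138.2, 138.3, 139.0, 139.6, 139.7, 139.8, 140.1, 140.4, 140.5, 140.6, 140.8, 140.9, 141.0, 141.1, 141.3, 141.6, 141.8, 142.0, 142.4, 142.5, 142.6, 142.8, 142.9, 143.1, 143.3, 144.0, 144.2, 144.6, 145.3
α = 0.04; lower rank = 50 × 0.020 = 1; upper rank = 50 × 0.980 = 49.
The 1st smallest replicate is 131.6; the 49th is 144.6.

(131.6, 144.6)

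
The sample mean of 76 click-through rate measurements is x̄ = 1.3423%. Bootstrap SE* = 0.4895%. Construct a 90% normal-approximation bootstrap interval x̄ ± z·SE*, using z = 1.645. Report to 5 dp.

(0.53707, 2.14753)

Margin = 1.645 × 0.4895 = 0.805227
Interval: 1.3423 ± 0.805227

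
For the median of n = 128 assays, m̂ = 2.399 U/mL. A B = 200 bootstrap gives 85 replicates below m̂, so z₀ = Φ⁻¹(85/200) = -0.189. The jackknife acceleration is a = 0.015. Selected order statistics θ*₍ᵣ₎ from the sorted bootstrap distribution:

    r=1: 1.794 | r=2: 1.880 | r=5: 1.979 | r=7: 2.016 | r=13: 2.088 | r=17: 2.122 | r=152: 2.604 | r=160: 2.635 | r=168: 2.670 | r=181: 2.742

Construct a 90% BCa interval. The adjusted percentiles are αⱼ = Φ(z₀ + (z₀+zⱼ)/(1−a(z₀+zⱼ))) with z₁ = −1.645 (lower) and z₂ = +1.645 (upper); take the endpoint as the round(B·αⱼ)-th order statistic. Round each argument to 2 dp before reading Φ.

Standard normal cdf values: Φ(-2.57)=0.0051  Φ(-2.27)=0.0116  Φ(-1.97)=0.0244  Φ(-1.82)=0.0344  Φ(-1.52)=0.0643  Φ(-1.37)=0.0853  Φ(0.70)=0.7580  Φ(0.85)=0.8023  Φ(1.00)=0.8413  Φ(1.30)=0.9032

(1.979, 2.742)

Lower: z₀ + z₁ = -0.189 + (-1.645) = -1.834; 1 − a(z₀+z₁) = 1 − (0.015)(-1.834) = 1.0275; argument = -0.189 + (-1.834)/1.0275 = -1.9739 → -1.97.
α₁ = Φ(-1.97) = 0.0244; rank = round(200 × 0.0244) = 5; θ*₍5₎ = 1.979.
Upper: z₀ + z₂ = 1.456; 1 − a(z₀+z₂) = 0.9782; argument = 1.2995 → 1.30; α₂ = 0.9032; rank = 181; θ*₍181₎ = 2.742.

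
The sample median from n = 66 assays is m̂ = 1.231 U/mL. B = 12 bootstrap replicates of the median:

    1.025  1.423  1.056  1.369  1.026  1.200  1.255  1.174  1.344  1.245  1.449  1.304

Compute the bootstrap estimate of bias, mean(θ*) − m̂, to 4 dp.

bias = +0.0082

mean(θ*) = (1.025 + 1.423 + 1.056 + 1.369 + 1.026 + 1.200 + 1.255 + 1.174 + 1.344 + 1.245 + 1.449 + 1.304) / 12 = 1.23917
bias = 1.23917 − 1.231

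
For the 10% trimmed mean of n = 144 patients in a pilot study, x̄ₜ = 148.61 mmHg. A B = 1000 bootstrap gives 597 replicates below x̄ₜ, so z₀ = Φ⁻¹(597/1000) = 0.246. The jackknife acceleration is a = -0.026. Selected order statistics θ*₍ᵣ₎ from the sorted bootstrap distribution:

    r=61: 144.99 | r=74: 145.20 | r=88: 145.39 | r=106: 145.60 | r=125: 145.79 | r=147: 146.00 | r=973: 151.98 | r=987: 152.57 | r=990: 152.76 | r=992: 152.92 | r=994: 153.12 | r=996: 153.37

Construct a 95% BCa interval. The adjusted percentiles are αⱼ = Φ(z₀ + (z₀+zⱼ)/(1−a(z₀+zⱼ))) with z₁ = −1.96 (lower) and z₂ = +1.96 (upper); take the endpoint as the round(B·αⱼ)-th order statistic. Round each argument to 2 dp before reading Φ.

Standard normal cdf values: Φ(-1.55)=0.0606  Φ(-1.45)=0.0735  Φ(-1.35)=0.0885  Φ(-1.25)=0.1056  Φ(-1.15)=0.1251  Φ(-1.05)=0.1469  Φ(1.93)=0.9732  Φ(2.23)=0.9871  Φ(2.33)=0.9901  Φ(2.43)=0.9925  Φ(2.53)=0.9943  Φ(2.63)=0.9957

(144.99, 152.76)

Lower: z₀ + z₁ = 0.246 + (-1.960) = -1.714; 1 − a(z₀+z₁) = 1 − (-0.026)(-1.714) = 0.9554; argument = 0.246 + (-1.714)/0.9554 = -1.5479 → -1.55.
α₁ = Φ(-1.55) = 0.0606; rank = round(1000 × 0.0606) = 61; θ*₍61₎ = 144.99.
Upper: z₀ + z₂ = 2.206; 1 − a(z₀+z₂) = 1.0574; argument = 2.3323 → 2.33; α₂ = 0.9901; rank = 990; θ*₍990₎ = 152.76.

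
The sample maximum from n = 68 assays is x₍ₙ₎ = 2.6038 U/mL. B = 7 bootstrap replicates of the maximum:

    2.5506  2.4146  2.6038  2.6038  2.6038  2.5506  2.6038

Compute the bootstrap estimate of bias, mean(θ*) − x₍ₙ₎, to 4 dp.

mean(θ*) = (2.5506 + 2.4146 + 2.6038 + 2.6038 + 2.6038 + 2.5506 + 2.6038) / 7 = 2.56157
bias = 2.56157 − 2.6038

bias = −0.0422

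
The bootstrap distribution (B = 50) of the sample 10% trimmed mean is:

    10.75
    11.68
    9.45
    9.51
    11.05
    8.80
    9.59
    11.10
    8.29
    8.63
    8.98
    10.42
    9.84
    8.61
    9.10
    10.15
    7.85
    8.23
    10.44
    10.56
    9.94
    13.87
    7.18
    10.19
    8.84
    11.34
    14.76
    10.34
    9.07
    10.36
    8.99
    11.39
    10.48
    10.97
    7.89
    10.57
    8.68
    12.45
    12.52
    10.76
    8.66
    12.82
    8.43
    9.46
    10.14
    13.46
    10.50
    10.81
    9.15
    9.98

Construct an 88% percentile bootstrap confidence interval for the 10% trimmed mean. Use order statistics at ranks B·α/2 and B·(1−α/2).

Sorted replicates: 7.18, 7.85, 7.89, 8.23, 8.29, 8.43, 8.61, 8.63, 8.66, 8.68, 8.80, 8.84, 8.98, 8.99, 9.07, 9.10, 9.15, 9.45, 9.46, 9.51, 9.59, 9.84, 9.94, 9.98, 10.14, 10.15, 10.19, 10.34, 10.36, 10.42, 10.44, 10.48, 10.50, 10.56, 10.57, 10.75, 10.76, 10.81, 10.97, 11.05, 11.10, 11.34, 11.39, 11.68, 12.45, 12.52, 12.82, 13.46, 13.87, 14.76
α = 0.12; lower rank = 50 × 0.060 = 3; upper rank = 50 × 0.940 = 47.
The 3rd smallest replicate is 7.89; the 47th is 12.82.

(7.89, 12.82)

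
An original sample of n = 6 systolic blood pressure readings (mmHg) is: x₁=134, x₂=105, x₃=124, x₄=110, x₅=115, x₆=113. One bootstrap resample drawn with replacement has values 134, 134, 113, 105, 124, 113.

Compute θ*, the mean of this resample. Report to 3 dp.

Mean = (134 + 134 + 113 + 105 + 124 + 113) / 6 = 723.0 / 6 = 120.500

θ* = 120.500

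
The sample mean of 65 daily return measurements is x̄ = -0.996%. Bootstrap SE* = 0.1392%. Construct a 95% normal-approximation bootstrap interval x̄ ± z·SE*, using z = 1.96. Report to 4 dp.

Margin = 1.96 × 0.1392 = 0.27283
Interval: -0.996 ± 0.27283

(-1.2688, -0.7232)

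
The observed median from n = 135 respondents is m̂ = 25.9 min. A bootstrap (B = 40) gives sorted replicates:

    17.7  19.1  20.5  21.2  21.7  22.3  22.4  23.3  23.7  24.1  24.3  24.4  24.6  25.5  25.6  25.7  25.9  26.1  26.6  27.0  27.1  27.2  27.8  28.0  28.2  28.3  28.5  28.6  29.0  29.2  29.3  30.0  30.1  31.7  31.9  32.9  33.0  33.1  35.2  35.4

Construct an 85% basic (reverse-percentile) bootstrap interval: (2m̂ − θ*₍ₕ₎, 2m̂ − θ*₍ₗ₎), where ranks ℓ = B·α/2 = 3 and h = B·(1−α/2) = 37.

Percentile endpoints at ranks 3 and 37: θ*₍3₎ = 20.5, θ*₍37₎ = 33.0.
Basic interval reflects these around m̂:
  lower = 2 × 25.9 − 33.0 = 18.8
  upper = 2 × 25.9 − 20.5 = 31.3

(18.8, 31.3)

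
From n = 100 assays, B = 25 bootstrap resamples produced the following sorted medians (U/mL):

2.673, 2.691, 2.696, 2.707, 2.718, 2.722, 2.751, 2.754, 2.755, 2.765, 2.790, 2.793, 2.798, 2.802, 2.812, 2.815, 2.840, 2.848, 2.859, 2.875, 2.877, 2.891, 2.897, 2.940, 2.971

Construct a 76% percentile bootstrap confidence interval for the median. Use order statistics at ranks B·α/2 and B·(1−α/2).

α = 0.24; lower rank = 25 × 0.120 = 3; upper rank = 25 × 0.880 = 22.
The 3rd smallest replicate is 2.696; the 22nd is 2.891.

(2.696, 2.891)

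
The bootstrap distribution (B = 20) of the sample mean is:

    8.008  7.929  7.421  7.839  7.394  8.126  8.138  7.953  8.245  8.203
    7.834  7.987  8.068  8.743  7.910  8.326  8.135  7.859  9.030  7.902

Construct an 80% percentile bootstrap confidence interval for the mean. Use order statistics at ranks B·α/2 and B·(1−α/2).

Sorted replicates: 7.394, 7.421, 7.834, 7.839, 7.859, 7.902, 7.910, 7.929, 7.953, 7.987, 8.008, 8.068, 8.126, 8.135, 8.138, 8.203, 8.245, 8.326, 8.743, 9.030
α = 0.20; lower rank = 20 × 0.100 = 2; upper rank = 20 × 0.900 = 18.
The 2nd smallest replicate is 7.421; the 18th is 8.326.

(7.421, 8.326)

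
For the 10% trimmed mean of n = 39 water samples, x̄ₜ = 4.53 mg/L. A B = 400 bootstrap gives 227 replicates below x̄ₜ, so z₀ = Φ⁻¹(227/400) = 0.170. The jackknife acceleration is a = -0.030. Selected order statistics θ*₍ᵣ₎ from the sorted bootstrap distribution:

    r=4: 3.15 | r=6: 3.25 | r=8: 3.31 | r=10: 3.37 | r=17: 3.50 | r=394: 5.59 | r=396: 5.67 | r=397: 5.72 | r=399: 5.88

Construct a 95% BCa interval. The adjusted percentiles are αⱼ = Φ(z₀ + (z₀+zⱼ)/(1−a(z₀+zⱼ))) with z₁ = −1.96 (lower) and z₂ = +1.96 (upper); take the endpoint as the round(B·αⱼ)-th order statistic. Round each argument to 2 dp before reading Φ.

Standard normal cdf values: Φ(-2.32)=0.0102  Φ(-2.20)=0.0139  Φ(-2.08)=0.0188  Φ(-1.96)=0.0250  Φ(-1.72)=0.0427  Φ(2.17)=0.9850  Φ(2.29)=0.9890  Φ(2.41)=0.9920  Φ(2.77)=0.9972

(3.50, 5.59)

Lower: z₀ + z₁ = 0.170 + (-1.960) = -1.790; 1 − a(z₀+z₁) = 1 − (-0.030)(-1.790) = 0.9463; argument = 0.170 + (-1.790)/0.9463 = -1.7216 → -1.72.
α₁ = Φ(-1.72) = 0.0427; rank = round(400 × 0.0427) = 17; θ*₍17₎ = 3.50.
Upper: z₀ + z₂ = 2.130; 1 − a(z₀+z₂) = 1.0639; argument = 2.1721 → 2.17; α₂ = 0.9850; rank = 394; θ*₍394₎ = 5.59.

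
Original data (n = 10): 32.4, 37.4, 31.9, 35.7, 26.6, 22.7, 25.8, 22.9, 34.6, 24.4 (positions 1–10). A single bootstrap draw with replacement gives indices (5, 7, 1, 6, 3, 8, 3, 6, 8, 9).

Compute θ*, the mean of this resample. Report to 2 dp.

Resample values: 26.6, 25.8, 32.4, 22.7, 31.9, 22.9, 31.9, 22.7, 22.9, 34.6.
Mean = (26.6 + 25.8 + 32.4 + 22.7 + 31.9 + 22.9 + 31.9 + 22.7 + 22.9 + 34.6) / 10 = 274.40 / 10 = 27.44

θ* = 27.44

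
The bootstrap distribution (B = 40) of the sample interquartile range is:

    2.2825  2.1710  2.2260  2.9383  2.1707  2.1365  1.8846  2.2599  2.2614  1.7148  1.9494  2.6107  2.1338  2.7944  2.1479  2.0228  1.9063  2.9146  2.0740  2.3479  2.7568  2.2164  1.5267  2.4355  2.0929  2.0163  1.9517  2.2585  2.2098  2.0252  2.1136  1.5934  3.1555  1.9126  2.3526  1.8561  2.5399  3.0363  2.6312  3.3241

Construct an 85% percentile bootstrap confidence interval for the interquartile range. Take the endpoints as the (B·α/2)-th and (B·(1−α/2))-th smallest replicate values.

Sorted replicates: 1.5267, 1.5934, 1.7148, 1.8561, 1.8846, 1.9063, 1.9126, 1.9494, 1.9517, 2.0163, 2.0228, 2.0252, 2.0740, 2.0929, 2.1136, 2.1338, 2.1365, 2.1479, 2.1707, 2.1710, 2.2098, 2.2164, 2.2260, 2.2585, 2.2599, 2.2614, 2.2825, 2.3479, 2.3526, 2.4355, 2.5399, 2.6107, 2.6312, 2.7568, 2.7944, 2.9146, 2.9383, 3.0363, 3.1555, 3.3241
α = 0.15; lower rank = 40 × 0.075 = 3; upper rank = 40 × 0.925 = 37.
The 3rd smallest replicate is 1.7148; the 37th is 2.9383.

(1.7148, 2.9383)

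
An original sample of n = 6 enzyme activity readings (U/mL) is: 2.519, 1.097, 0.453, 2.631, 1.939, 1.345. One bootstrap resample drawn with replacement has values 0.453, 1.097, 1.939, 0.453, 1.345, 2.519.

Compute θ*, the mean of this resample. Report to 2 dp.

Mean = (0.453 + 1.097 + 1.939 + 0.453 + 1.345 + 2.519) / 6 = 7.8060 / 6 = 1.30

θ* = 1.30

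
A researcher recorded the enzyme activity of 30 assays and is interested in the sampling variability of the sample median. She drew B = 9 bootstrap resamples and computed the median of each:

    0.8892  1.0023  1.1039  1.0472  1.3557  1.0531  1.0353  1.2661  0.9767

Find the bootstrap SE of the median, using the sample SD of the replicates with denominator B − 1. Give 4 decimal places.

Bootstrap SE is the standard deviation of the 9 replicate medians.
Mean of replicates: (0.8892 + 1.0023 + 1.1039 + 1.0472 + 1.3557 + 1.0531 + 1.0353 + 1.2661 + 0.9767) / 9 = 9.729500 / 9 = 1.081056
Sum of squared deviations: (−0.191856)² + (−0.078756)² + (+0.022844)² + (−0.033856)² + (+0.274644)² + (−0.027956)² + (−0.045756)² + (+0.185044)² + (−0.104356)² = 0.168115
Variance = 0.168115 / 8 = 0.021014
SE* = √0.021014

SE* = 0.1450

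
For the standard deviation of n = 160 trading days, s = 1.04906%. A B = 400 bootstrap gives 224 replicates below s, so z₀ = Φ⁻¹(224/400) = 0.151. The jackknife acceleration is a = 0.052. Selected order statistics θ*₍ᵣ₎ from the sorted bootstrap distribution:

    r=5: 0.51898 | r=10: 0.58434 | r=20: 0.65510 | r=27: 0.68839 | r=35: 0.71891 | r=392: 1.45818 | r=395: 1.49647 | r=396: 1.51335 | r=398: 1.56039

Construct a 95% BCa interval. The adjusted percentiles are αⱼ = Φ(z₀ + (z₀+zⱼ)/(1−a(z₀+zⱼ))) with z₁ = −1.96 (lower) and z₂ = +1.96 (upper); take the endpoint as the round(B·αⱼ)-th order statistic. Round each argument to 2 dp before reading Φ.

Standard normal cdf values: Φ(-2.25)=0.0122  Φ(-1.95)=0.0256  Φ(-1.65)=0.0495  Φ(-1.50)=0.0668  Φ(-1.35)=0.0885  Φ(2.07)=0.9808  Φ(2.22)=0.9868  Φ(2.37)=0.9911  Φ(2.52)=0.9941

(0.68839, 1.56039)

Lower: z₀ + z₁ = 0.151 + (-1.960) = -1.809; 1 − a(z₀+z₁) = 1 − (0.052)(-1.809) = 1.0941; argument = 0.151 + (-1.809)/1.0941 = -1.5025 → -1.50.
α₁ = Φ(-1.50) = 0.0668; rank = round(400 × 0.0668) = 27; θ*₍27₎ = 0.68839.
Upper: z₀ + z₂ = 2.111; 1 − a(z₀+z₂) = 0.8902; argument = 2.5223 → 2.52; α₂ = 0.9941; rank = 398; θ*₍398₎ = 1.56039.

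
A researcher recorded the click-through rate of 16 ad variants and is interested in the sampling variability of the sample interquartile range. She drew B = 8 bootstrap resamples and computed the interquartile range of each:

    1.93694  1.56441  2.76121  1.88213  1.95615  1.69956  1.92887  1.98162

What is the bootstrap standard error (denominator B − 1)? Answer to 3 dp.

Bootstrap SE is the standard deviation of the 8 replicate interquartile ranges.
Mean of replicates: (1.93694 + 1.56441 + 2.76121 + 1.88213 + 1.95615 + 1.69956 + 1.92887 + 1.98162) / 8 = 15.710890 / 8 = 1.963861
Sum of squared deviations: (−0.026921)² + (−0.399451)² + (+0.797349)² + (−0.081731)² + (−0.007711)² + (−0.264301)² + (−0.034991)² + (+0.017759)² = 0.874185
Variance = 0.874185 / 7 = 0.124884
SE* = √0.124884

SE* = 0.353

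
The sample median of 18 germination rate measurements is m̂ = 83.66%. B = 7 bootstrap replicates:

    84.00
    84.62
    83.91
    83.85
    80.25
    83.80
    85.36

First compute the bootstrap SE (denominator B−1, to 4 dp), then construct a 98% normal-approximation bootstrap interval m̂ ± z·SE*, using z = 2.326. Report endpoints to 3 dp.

(79.901, 87.419)

Mean of replicates = 83.6843; sum of squared deviations = 15.6694; SE* = √(15.6694/6) = 1.6160
Margin = 2.326 × 1.6160 = 3.7588
Interval: 83.66 ± 3.7588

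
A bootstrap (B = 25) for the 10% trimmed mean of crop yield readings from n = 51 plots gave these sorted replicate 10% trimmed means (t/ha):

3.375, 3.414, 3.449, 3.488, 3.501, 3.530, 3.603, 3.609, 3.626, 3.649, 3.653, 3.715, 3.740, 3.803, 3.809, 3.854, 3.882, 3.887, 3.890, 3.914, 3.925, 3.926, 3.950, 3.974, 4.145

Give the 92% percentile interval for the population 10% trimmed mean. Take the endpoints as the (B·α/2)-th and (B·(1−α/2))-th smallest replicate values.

α = 0.08; lower rank = 25 × 0.040 = 1; upper rank = 25 × 0.960 = 24.
The 1st smallest replicate is 3.375; the 24th is 3.974.

(3.375, 3.974)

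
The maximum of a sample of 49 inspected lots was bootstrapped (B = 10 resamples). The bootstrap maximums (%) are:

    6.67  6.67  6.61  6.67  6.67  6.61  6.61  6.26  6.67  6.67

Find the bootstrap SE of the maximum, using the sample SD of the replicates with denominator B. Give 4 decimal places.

SE* = 0.1200

Bootstrap SE is the standard deviation of the 10 replicate maximums.
Mean of replicates: (6.67 + 6.67 + 6.61 + 6.67 + 6.67 + 6.61 + 6.61 + 6.26 + 6.67 + 6.67) / 10 = 66.11000 / 10 = 6.61100
Sum of squared deviations: (+0.05900)² + (+0.05900)² + (−0.00100)² + (+0.05900)² + (+0.05900)² + (−0.00100)² + (−0.00100)² + (−0.35100)² + (+0.05900)² + (+0.05900)² = 0.14409
Variance = 0.14409 / 10 = 0.01441
SE* = √0.01441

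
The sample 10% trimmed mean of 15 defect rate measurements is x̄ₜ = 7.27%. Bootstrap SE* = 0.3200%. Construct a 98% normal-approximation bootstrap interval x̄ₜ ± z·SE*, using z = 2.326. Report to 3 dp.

Margin = 2.326 × 0.3200 = 0.7443
Interval: 7.27 ± 0.7443

(6.526, 8.014)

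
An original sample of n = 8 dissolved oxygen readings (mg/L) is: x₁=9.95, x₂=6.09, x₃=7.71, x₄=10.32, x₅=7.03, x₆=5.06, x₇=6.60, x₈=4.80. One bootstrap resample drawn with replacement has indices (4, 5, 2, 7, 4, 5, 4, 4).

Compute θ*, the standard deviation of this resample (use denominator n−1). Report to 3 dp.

θ* = 1.964

Resample values: 10.32, 7.03, 6.09, 6.60, 10.32, 7.03, 10.32, 10.32.
Mean = 8.5038; sum of squared deviations = 26.9894
s² = 26.9894 / 7 = 3.8556
s = √3.8556 = 1.964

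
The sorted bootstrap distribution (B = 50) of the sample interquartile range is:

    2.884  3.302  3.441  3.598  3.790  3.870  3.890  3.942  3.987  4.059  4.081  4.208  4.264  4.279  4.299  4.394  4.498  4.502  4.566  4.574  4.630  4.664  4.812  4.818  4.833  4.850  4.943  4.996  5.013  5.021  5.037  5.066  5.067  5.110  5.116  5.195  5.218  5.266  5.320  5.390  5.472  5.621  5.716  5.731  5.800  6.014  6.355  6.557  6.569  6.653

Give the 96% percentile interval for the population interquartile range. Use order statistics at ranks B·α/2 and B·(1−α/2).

(2.884, 6.569)

α = 0.04; lower rank = 50 × 0.020 = 1; upper rank = 50 × 0.980 = 49.
The 1st smallest replicate is 2.884; the 49th is 6.569.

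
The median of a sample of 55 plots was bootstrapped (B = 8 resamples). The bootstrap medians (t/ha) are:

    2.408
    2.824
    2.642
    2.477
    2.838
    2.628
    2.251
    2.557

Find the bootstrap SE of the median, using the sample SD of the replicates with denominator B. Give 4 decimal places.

Bootstrap SE is the standard deviation of the 8 replicate medians.
Mean of replicates: (2.408 + 2.824 + 2.642 + 2.477 + 2.838 + 2.628 + 2.251 + 2.557) / 8 = 20.62500 / 8 = 2.57812
Sum of squared deviations: (−0.17013)² + (+0.24587)² + (+0.06387)² + (−0.10113)² + (+0.25988)² + (+0.04988)² + (−0.32713)² + (−0.02113)² = 0.28118
Variance = 0.28118 / 8 = 0.03515
SE* = √0.03515

SE* = 0.1875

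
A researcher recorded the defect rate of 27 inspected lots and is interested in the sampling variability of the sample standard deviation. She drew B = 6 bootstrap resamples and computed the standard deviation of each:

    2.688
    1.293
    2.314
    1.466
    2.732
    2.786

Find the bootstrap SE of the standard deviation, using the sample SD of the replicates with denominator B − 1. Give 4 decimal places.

SE* = 0.6690

Bootstrap SE is the standard deviation of the 6 replicate standard deviations.
Mean of replicates: (2.688 + 1.293 + 2.314 + 1.466 + 2.732 + 2.786) / 6 = 13.27900 / 6 = 2.21317
Sum of squared deviations: (+0.47483)² + (−0.92017)² + (+0.10083)² + (−0.74717)² + (+0.51883)² + (+0.57283)² = 2.23792
Variance = 2.23792 / 5 = 0.44758
SE* = √0.44758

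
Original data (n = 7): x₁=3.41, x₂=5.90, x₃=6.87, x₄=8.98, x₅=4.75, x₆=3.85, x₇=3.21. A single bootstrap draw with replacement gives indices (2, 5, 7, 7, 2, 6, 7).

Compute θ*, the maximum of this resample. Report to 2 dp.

Resample values: 5.90, 4.75, 3.21, 3.21, 5.90, 3.85, 3.21.
Maximum = 5.90

θ* = 5.90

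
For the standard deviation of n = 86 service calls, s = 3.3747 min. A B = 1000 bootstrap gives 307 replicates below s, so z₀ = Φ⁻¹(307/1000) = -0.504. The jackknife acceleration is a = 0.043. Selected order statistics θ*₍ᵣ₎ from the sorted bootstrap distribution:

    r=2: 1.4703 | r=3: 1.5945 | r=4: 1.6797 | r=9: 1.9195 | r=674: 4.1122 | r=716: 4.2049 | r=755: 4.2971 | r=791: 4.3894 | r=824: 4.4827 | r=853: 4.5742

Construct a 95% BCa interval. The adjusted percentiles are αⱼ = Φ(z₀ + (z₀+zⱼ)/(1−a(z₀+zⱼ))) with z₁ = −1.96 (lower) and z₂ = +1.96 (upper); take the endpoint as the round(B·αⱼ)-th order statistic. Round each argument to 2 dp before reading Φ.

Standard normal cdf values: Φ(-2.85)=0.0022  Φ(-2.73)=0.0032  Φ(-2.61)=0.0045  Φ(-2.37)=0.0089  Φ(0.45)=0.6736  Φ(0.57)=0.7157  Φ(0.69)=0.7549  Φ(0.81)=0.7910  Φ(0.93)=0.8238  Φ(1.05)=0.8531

Lower: z₀ + z₁ = -0.504 + (-1.960) = -2.464; 1 − a(z₀+z₁) = 1 − (0.043)(-2.464) = 1.1060; argument = -0.504 + (-2.464)/1.1060 = -2.7319 → -2.73.
α₁ = Φ(-2.73) = 0.0032; rank = round(1000 × 0.0032) = 3; θ*₍3₎ = 1.5945.
Upper: z₀ + z₂ = 1.456; 1 − a(z₀+z₂) = 0.9374; argument = 1.0492 → 1.05; α₂ = 0.8531; rank = 853; θ*₍853₎ = 4.5742.

(1.5945, 4.5742)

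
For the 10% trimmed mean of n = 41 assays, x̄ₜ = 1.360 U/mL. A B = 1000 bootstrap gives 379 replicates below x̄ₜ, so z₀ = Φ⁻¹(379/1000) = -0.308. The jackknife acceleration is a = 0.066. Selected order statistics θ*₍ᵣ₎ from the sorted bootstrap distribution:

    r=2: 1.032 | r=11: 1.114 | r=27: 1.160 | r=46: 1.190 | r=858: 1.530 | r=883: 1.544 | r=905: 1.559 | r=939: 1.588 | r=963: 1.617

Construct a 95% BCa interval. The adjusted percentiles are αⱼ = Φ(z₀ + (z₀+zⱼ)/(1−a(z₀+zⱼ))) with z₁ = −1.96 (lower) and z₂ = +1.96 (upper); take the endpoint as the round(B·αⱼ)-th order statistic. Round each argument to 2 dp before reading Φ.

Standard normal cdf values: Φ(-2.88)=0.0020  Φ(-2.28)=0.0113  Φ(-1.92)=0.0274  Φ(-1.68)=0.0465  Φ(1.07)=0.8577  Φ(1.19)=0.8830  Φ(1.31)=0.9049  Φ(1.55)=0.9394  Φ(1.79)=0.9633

(1.114, 1.588)

Lower: z₀ + z₁ = -0.308 + (-1.960) = -2.268; 1 − a(z₀+z₁) = 1 − (0.066)(-2.268) = 1.1497; argument = -0.308 + (-2.268)/1.1497 = -2.2807 → -2.28.
α₁ = Φ(-2.28) = 0.0113; rank = round(1000 × 0.0113) = 11; θ*₍11₎ = 1.114.
Upper: z₀ + z₂ = 1.652; 1 − a(z₀+z₂) = 0.8910; argument = 1.5462 → 1.55; α₂ = 0.9394; rank = 939; θ*₍939₎ = 1.588.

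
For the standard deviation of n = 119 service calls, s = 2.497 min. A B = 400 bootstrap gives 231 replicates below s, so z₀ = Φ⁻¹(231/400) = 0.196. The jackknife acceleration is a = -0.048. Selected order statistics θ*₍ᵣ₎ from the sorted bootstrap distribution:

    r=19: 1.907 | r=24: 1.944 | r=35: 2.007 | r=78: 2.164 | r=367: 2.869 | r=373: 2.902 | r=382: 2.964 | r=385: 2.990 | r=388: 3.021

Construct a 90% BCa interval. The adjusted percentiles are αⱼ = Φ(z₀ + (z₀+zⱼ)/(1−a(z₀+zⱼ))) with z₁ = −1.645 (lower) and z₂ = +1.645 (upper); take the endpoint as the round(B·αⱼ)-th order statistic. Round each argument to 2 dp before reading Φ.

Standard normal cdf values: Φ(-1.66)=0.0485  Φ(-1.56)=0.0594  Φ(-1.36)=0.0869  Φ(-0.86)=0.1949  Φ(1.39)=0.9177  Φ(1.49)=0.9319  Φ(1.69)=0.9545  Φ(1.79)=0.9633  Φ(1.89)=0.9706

Lower: z₀ + z₁ = 0.196 + (-1.645) = -1.449; 1 − a(z₀+z₁) = 1 − (-0.048)(-1.449) = 0.9304; argument = 0.196 + (-1.449)/0.9304 = -1.3613 → -1.36.
α₁ = Φ(-1.36) = 0.0869; rank = round(400 × 0.0869) = 35; θ*₍35₎ = 2.007.
Upper: z₀ + z₂ = 1.841; 1 − a(z₀+z₂) = 1.0884; argument = 1.8875 → 1.89; α₂ = 0.9706; rank = 388; θ*₍388₎ = 3.021.

(2.007, 3.021)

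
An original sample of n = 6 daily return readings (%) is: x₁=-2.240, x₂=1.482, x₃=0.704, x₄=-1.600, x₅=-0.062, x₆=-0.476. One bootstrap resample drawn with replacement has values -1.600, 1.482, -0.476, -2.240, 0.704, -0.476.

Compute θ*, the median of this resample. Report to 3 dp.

Sorted: -2.240, -1.600, -0.476, -0.476, 0.704, 1.482
Median = average of the two middle values = -0.476

θ* = -0.476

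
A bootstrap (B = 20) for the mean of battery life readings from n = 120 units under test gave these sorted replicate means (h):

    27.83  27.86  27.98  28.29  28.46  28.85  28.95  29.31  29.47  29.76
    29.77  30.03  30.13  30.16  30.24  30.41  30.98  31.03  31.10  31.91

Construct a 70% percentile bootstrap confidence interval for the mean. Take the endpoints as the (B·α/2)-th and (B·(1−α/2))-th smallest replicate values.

(27.98, 30.98)

α = 0.30; lower rank = 20 × 0.150 = 3; upper rank = 20 × 0.850 = 17.
The 3rd smallest replicate is 27.98; the 17th is 30.98.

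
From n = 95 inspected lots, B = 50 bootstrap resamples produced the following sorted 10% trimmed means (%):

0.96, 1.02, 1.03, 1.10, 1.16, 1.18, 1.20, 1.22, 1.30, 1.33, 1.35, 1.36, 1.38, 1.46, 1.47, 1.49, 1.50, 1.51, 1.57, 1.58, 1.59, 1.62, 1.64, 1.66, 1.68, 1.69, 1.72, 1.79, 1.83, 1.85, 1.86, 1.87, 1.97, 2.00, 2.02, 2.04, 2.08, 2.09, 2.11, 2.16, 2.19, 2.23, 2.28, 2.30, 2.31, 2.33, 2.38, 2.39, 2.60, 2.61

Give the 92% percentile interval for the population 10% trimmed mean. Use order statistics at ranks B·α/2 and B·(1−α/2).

(1.02, 2.39)

α = 0.08; lower rank = 50 × 0.040 = 2; upper rank = 50 × 0.960 = 48.
The 2nd smallest replicate is 1.02; the 48th is 2.39.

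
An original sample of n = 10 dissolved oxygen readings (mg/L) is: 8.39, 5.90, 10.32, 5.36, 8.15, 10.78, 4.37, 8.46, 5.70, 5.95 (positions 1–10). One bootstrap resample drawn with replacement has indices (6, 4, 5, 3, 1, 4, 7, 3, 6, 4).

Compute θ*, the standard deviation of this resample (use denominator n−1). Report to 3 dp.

Resample values: 10.78, 5.36, 8.15, 10.32, 8.39, 5.36, 4.37, 10.32, 10.78, 5.36.
Mean = 7.9190; sum of squared deviations = 60.4163
s² = 60.4163 / 9 = 6.7129
s = √6.7129 = 2.591

θ* = 2.591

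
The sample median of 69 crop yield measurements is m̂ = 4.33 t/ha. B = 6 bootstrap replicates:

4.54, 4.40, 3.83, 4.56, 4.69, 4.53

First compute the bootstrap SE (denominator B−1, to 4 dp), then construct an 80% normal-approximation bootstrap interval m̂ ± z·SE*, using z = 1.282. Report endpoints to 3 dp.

(3.938, 4.722)

Mean of replicates = 4.4250; sum of squared deviations = 0.4674; SE* = √(0.4674/5) = 0.3057
Margin = 1.282 × 0.3057 = 0.3919
Interval: 4.33 ± 0.3919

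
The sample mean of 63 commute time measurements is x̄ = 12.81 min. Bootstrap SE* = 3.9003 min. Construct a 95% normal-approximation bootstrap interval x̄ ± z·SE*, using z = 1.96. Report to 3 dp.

Margin = 1.96 × 3.9003 = 7.6446
Interval: 12.81 ± 7.6446

(5.165, 20.455)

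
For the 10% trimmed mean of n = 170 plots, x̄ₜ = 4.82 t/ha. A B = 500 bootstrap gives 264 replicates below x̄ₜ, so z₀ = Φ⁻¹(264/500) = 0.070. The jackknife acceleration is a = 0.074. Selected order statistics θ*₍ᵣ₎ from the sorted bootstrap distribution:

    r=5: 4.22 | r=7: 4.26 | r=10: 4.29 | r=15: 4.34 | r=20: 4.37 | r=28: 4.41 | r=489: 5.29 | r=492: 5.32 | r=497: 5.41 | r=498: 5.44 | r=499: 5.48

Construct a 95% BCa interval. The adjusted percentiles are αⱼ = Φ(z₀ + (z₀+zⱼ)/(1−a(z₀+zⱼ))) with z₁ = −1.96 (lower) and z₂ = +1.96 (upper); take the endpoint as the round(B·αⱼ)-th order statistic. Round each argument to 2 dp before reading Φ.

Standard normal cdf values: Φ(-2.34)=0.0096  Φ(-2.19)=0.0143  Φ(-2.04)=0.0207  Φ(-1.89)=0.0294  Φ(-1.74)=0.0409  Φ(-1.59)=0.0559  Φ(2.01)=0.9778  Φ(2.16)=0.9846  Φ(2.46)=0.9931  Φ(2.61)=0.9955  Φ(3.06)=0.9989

(4.41, 5.41)

Lower: z₀ + z₁ = 0.070 + (-1.960) = -1.890; 1 − a(z₀+z₁) = 1 − (0.074)(-1.890) = 1.1399; argument = 0.070 + (-1.890)/1.1399 = -1.5881 → -1.59.
α₁ = Φ(-1.59) = 0.0559; rank = round(500 × 0.0559) = 28; θ*₍28₎ = 4.41.
Upper: z₀ + z₂ = 2.030; 1 − a(z₀+z₂) = 0.8498; argument = 2.4589 → 2.46; α₂ = 0.9931; rank = 497; θ*₍497₎ = 5.41.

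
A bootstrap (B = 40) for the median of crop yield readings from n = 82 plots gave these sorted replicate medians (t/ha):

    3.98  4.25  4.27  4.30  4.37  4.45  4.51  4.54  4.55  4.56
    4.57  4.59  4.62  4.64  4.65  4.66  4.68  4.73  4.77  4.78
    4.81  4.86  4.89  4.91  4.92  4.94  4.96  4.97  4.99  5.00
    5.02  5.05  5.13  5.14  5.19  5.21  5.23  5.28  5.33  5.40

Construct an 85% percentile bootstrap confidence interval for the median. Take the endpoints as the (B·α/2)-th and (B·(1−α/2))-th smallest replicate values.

α = 0.15; lower rank = 40 × 0.075 = 3; upper rank = 40 × 0.925 = 37.
The 3rd smallest replicate is 4.27; the 37th is 5.23.

(4.27, 5.23)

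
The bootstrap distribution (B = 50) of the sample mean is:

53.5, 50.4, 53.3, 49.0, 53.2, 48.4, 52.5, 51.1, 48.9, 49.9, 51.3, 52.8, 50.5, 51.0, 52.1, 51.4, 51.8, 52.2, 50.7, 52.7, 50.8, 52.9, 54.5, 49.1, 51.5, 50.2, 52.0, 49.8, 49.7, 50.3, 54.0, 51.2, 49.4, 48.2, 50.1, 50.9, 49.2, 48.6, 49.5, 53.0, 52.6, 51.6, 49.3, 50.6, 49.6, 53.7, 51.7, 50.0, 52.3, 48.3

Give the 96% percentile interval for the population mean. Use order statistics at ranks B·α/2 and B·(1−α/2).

(48.2, 54.0)

Sorted replicates: 48.2, 48.3, 48.4, 48.6, 48.9, 49.0, 49.1, 49.2, 49.3, 49.4, 49.5, 49.6, 49.7, 49.8, 49.9, 50.0, 50.1, 50.2, 50.3, 50.4, 50.5, 50.6, 50.7, 50.8, 50.9, 51.0, 51.1, 51.2, 51.3, 51.4, 51.5, 51.6, 51.7, 51.8, 52.0, 52.1, 52.2, 52.3, 52.5, 52.6, 52.7, 52.8, 52.9, 53.0, 53.2, 53.3, 53.5, 53.7, 54.0, 54.5
α = 0.04; lower rank = 50 × 0.020 = 1; upper rank = 50 × 0.980 = 49.
The 1st smallest replicate is 48.2; the 49th is 54.0.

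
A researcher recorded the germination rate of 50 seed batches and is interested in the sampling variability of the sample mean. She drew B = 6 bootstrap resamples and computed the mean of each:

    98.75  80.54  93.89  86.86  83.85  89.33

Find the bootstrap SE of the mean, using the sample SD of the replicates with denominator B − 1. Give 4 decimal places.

Bootstrap SE is the standard deviation of the 6 replicate means.
Mean of replicates: (98.75 + 80.54 + 93.89 + 86.86 + 83.85 + 89.33) / 6 = 533.22000 / 6 = 88.87000
Sum of squared deviations: (+9.88000)² + (−8.33000)² + (+5.02000)² + (−2.01000)² + (−5.02000)² + (+0.46000)² = 221.65580
Variance = 221.65580 / 5 = 44.33116
SE* = √44.33116

SE* = 6.6582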